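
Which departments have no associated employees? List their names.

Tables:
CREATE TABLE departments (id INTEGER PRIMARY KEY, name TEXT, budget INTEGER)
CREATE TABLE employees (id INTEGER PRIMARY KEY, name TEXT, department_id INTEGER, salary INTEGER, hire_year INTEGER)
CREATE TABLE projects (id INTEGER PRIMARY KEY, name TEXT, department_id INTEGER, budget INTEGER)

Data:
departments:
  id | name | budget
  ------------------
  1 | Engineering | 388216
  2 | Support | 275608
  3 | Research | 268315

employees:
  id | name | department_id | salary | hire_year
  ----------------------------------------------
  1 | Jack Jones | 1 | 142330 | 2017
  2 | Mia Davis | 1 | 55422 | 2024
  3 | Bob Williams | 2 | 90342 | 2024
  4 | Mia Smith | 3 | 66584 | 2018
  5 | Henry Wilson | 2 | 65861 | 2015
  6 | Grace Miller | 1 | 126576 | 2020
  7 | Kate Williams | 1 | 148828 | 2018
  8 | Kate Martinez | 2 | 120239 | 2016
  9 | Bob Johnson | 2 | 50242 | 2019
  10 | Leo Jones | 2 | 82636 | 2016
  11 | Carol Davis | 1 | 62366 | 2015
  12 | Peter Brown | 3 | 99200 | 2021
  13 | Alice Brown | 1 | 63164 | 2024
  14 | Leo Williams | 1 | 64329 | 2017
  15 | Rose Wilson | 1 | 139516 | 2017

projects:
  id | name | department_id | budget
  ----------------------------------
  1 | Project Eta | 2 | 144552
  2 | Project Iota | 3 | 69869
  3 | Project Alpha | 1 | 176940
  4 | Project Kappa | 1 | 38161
SELECT p.name FROM departments p LEFT JOIN employees c ON c.department_id = p.id WHERE c.id IS NULL

Execution result:
(no rows)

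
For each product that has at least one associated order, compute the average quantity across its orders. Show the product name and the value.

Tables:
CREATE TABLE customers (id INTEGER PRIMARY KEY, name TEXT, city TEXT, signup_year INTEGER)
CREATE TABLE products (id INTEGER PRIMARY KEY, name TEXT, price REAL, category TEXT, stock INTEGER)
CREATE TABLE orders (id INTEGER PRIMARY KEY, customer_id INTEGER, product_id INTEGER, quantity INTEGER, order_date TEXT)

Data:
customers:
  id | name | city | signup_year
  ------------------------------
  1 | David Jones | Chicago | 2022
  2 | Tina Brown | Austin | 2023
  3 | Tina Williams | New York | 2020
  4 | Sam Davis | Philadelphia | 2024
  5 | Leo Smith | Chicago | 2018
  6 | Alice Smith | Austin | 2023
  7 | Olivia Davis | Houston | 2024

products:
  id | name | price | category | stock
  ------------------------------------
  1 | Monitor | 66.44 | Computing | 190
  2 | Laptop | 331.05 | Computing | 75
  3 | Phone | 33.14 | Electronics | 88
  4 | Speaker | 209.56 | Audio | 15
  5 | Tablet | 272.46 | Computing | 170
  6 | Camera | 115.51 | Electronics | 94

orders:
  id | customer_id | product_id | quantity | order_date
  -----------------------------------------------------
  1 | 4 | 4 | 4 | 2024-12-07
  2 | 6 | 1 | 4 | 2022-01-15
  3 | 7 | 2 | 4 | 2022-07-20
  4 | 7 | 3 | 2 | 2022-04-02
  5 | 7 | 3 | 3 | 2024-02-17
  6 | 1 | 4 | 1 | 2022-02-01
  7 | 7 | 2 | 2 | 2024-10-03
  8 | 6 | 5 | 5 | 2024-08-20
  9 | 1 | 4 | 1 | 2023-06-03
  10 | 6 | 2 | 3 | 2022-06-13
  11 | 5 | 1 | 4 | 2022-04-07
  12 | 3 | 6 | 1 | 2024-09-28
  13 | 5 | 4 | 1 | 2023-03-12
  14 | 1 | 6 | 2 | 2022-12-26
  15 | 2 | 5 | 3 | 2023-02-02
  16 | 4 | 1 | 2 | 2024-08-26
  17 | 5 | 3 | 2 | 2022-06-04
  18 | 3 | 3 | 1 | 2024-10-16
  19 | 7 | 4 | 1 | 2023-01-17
SELECT p.name, AVG(c.quantity) AS avg_quantity FROM orders c JOIN products p ON c.product_id = p.id GROUP BY p.id, p.name

Execution result:
name | avg_quantity
Monitor | 3.33
Laptop | 3.00
Phone | 2.00
Speaker | 1.60
Tablet | 4.00
Camera | 1.50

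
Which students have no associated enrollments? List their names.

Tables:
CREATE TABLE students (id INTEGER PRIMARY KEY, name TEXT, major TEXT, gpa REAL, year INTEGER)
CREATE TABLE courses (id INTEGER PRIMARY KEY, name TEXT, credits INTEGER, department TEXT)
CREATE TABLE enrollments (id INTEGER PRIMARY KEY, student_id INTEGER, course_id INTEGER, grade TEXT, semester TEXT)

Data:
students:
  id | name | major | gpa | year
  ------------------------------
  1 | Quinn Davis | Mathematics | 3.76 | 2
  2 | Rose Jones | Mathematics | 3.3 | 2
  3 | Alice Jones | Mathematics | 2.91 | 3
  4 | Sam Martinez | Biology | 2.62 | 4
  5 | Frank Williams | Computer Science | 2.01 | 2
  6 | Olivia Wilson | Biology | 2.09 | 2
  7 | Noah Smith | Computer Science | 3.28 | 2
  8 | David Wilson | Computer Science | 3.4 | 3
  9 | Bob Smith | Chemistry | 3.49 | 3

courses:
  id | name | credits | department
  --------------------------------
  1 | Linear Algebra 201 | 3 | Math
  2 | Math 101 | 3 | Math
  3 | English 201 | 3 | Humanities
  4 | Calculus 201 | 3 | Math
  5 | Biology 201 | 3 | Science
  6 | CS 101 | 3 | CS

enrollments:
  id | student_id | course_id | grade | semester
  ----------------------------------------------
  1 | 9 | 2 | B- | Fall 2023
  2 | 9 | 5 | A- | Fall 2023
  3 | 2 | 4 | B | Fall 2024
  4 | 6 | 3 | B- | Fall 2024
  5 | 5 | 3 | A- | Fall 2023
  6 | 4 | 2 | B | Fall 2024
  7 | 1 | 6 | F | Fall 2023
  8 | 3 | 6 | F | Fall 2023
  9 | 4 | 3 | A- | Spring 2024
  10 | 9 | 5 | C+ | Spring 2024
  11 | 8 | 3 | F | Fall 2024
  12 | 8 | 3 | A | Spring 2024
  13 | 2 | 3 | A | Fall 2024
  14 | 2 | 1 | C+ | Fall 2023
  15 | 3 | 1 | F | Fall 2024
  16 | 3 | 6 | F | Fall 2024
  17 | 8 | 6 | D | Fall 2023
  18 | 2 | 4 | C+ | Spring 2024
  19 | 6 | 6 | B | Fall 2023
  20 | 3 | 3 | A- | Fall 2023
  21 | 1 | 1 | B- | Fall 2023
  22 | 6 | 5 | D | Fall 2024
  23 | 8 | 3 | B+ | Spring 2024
SELECT p.name FROM students p LEFT JOIN enrollments c ON c.student_id = p.id WHERE c.id IS NULL

Execution result:
Noah Smith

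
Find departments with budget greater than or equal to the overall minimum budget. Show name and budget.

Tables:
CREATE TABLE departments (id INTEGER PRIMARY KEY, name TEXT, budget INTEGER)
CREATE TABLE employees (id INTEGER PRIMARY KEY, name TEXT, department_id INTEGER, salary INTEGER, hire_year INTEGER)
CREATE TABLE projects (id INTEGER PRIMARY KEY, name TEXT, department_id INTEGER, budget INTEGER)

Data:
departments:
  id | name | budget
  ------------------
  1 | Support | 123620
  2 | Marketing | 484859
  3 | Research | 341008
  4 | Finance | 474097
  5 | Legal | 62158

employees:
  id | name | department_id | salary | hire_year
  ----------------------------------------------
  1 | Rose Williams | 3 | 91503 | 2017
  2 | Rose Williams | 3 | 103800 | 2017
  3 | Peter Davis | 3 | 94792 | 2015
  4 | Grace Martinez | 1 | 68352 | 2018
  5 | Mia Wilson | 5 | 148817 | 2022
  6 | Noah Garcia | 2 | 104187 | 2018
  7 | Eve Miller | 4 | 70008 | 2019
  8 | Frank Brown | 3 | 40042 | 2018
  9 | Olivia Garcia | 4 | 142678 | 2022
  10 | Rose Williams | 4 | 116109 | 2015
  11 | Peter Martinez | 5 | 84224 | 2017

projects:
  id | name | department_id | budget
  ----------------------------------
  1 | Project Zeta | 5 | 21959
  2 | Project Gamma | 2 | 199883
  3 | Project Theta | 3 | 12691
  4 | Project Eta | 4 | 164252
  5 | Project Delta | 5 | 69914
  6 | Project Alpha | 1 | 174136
SELECT name, budget FROM departments WHERE budget >= (SELECT MIN(budget) FROM departments)

Execution result:
name | budget
Support | 123620
Marketing | 484859
Research | 341008
Finance | 474097
Legal | 62158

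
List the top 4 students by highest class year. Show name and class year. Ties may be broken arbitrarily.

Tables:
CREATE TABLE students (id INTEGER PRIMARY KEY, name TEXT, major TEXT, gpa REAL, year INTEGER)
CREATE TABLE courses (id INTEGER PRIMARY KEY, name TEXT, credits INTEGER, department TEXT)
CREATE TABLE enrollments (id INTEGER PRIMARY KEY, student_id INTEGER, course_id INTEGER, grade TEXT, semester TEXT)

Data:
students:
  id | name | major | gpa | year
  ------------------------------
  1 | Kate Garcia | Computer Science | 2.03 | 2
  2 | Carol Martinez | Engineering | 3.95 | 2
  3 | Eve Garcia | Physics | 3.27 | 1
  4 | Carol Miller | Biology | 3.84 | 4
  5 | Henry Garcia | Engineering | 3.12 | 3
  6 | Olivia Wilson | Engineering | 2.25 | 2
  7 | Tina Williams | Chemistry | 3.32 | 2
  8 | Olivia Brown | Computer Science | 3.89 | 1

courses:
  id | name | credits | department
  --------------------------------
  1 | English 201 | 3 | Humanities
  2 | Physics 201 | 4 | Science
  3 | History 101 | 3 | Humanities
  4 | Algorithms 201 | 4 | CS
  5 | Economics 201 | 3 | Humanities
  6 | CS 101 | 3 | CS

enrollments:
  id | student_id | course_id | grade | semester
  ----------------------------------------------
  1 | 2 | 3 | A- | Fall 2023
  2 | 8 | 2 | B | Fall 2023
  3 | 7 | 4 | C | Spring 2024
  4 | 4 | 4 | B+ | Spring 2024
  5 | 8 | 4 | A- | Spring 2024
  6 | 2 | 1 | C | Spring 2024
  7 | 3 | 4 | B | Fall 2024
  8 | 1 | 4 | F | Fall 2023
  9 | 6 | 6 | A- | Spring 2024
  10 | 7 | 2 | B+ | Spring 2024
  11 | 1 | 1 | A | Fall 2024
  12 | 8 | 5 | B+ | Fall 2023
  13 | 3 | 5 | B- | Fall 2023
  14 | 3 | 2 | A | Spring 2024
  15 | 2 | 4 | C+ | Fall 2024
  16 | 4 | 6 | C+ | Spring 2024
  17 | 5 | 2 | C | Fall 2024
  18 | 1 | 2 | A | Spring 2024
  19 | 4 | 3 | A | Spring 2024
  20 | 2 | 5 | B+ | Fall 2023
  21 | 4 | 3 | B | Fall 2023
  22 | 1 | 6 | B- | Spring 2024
SELECT name, year FROM students ORDER BY year DESC LIMIT 4

Execution result:
name | year
Carol Miller | 4
Henry Garcia | 3
Kate Garcia | 2
Carol Martinez | 2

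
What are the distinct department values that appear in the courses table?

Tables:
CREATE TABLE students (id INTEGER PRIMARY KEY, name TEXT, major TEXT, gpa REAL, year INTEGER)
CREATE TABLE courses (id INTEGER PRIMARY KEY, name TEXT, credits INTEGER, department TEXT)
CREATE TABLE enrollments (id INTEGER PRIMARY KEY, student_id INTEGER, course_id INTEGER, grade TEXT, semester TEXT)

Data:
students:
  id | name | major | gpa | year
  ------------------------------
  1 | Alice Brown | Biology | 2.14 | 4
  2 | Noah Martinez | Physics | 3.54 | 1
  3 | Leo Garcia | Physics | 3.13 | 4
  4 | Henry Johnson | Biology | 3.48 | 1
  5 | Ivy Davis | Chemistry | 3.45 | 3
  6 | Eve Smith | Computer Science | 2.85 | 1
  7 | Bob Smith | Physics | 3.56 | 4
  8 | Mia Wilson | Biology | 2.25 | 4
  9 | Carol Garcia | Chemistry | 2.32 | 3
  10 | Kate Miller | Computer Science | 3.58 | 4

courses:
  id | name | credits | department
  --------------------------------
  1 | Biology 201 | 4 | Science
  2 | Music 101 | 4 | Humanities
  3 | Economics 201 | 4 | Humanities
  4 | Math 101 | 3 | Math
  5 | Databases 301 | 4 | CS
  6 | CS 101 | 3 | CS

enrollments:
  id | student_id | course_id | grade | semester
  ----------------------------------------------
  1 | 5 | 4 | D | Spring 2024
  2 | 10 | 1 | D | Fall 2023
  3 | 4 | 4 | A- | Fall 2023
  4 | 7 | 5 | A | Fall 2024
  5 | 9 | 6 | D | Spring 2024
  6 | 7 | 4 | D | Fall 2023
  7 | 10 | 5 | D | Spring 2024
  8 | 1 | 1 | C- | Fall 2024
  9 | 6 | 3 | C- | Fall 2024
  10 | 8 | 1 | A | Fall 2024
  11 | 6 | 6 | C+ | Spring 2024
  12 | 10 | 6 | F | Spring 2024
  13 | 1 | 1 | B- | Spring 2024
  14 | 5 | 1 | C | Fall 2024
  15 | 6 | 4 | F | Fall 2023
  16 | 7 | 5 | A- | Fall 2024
SELECT DISTINCT department FROM courses

Execution result:
department
Science
Humanities
Math
CS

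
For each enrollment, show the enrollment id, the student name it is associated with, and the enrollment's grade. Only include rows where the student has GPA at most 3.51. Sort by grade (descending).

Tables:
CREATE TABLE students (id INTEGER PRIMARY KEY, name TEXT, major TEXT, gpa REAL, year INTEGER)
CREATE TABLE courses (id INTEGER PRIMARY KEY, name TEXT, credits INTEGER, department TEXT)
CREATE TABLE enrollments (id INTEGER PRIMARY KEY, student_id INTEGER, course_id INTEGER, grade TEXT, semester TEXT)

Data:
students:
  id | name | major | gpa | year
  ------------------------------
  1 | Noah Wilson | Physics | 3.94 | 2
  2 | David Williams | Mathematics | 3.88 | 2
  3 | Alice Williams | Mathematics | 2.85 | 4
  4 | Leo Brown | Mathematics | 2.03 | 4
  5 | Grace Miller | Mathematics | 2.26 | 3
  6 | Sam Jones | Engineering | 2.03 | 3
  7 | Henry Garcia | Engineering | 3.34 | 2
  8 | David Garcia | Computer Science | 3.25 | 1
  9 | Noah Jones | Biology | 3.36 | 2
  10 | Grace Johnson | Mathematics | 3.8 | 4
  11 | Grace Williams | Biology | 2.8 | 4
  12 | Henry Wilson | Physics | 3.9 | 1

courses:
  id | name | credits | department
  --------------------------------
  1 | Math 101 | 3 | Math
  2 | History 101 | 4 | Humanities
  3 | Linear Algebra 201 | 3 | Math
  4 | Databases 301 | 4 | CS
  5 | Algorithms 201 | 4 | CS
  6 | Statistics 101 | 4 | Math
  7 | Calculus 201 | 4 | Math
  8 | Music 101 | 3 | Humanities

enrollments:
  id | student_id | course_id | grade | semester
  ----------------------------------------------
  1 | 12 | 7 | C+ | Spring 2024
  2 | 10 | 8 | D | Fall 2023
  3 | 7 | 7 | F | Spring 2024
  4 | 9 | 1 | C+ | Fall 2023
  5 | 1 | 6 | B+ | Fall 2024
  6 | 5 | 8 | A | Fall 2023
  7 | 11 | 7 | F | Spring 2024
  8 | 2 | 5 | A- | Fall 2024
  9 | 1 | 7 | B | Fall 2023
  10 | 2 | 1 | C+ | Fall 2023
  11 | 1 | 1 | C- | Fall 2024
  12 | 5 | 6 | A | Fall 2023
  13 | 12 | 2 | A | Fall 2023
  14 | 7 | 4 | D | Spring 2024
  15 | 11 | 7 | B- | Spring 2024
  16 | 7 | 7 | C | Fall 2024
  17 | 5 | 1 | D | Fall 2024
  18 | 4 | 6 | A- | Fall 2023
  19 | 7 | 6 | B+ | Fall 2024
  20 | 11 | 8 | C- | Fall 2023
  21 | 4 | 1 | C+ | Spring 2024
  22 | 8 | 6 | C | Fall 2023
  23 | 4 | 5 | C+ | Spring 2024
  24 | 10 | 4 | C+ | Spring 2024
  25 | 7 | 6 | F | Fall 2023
SELECT c.id, p.name AS student, c.grade FROM enrollments c JOIN students p ON c.student_id = p.id WHERE p.gpa <= 3.51 ORDER BY c.grade DESC

Execution result:
id | student | grade
3 | Henry Garcia | F
7 | Grace Williams | F
25 | Henry Garcia | F
14 | Henry Garcia | D
17 | Grace Miller | D
20 | Grace Williams | C-
4 | Noah Jones | C+
21 | Leo Brown | C+
23 | Leo Brown | C+
16 | Henry Garcia | C
22 | David Garcia | C
15 | Grace Williams | B-
19 | Henry Garcia | B+
18 | Leo Brown | A-
6 | Grace Miller | A
12 | Grace Miller | A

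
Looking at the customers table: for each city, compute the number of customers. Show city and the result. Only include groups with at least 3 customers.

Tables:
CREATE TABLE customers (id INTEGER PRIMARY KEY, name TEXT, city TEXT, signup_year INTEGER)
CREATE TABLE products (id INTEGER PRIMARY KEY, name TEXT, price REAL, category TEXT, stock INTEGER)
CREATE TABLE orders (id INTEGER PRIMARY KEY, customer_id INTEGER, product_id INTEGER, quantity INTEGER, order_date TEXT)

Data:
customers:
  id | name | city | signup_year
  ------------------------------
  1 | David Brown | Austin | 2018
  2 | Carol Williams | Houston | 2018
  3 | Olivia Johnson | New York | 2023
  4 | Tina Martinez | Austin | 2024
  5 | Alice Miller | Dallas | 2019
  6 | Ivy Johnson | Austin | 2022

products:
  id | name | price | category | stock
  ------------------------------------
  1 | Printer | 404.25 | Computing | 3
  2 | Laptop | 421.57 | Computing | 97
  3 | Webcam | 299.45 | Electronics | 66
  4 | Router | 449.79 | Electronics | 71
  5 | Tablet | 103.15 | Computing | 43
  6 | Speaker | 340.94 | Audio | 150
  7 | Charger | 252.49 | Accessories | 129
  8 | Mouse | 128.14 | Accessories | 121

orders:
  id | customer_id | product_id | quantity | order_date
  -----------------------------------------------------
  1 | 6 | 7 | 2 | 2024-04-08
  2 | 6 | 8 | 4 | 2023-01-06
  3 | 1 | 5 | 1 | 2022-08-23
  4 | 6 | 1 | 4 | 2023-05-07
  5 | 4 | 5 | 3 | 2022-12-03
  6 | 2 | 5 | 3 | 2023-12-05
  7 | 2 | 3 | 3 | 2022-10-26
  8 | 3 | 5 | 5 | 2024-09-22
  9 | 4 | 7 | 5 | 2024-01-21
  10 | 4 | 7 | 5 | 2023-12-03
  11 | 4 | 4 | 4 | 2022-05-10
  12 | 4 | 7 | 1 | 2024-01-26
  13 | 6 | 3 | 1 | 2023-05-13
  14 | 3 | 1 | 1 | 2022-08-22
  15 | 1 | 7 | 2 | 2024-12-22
SELECT city, COUNT(*) AS n FROM customers GROUP BY city HAVING COUNT(*) >= 3

Execution result:
city | n
Austin | 3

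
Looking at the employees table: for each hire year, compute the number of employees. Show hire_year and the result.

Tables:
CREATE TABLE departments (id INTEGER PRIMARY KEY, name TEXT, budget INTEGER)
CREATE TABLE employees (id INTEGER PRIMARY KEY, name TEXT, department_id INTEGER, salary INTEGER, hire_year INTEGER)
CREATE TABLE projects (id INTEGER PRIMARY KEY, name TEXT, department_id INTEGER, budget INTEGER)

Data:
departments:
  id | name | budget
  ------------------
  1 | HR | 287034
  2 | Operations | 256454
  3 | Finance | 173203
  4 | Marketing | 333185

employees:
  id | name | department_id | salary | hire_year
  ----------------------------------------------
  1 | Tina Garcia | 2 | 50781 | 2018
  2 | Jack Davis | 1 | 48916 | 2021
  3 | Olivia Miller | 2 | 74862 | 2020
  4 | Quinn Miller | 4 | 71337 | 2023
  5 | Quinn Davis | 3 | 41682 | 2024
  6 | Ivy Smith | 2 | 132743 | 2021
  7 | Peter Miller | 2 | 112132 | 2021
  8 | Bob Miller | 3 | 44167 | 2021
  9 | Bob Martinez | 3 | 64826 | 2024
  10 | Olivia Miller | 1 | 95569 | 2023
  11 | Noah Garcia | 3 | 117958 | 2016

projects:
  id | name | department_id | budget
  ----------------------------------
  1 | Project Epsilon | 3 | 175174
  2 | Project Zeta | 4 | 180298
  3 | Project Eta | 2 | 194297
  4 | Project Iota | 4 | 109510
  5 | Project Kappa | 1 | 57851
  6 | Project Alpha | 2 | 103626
SELECT hire_year, COUNT(*) AS n FROM employees GROUP BY hire_year

Execution result:
hire_year | n
2016 | 1
2018 | 1
2020 | 1
2021 | 4
2023 | 2
2024 | 2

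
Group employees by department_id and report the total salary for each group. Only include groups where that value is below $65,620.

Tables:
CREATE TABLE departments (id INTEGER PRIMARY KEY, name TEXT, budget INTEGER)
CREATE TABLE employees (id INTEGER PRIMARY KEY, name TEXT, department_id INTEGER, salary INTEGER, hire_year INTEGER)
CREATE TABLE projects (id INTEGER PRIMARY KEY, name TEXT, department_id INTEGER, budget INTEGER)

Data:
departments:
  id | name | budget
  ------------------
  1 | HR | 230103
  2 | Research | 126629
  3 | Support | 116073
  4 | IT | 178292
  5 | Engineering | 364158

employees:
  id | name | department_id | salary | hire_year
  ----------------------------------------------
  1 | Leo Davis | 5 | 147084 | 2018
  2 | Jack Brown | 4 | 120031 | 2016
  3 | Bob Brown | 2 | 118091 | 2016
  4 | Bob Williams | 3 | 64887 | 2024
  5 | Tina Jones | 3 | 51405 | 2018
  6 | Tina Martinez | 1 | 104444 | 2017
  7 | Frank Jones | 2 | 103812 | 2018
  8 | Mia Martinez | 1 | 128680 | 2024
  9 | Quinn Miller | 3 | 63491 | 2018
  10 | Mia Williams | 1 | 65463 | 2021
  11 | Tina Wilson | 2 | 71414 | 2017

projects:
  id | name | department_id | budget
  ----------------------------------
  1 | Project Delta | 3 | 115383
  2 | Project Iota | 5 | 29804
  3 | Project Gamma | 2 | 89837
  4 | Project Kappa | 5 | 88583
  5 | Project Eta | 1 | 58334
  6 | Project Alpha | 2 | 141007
SELECT department_id, SUM(salary) AS sum_salary FROM employees GROUP BY department_id HAVING SUM(salary) < 65620

Execution result:
(no rows)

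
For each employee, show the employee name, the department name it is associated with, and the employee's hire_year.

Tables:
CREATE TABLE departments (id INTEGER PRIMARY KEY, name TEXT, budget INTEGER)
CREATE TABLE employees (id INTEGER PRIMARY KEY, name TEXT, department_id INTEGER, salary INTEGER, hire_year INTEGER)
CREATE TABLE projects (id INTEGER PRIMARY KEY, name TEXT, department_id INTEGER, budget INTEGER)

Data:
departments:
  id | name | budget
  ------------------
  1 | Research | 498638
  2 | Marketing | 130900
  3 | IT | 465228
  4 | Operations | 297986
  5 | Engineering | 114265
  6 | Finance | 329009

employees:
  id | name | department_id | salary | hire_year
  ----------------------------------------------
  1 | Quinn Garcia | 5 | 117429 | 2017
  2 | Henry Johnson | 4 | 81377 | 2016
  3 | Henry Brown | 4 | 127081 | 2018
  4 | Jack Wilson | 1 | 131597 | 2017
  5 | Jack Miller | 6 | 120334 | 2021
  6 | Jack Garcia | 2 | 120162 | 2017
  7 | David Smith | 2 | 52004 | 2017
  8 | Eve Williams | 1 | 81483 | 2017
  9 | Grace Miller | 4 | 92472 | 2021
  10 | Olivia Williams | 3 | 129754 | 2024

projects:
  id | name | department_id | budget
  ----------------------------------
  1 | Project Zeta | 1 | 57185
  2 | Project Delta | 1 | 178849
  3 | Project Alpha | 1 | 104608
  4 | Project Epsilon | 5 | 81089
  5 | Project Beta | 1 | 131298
SELECT c.name, p.name AS department, c.hire_year FROM employees c JOIN departments p ON c.department_id = p.id

Execution result:
name | department | hire_year
Quinn Garcia | Engineering | 2017
Henry Johnson | Operations | 2016
Henry Brown | Operations | 2018
Jack Wilson | Research | 2017
Jack Miller | Finance | 2021
Jack Garcia | Marketing | 2017
David Smith | Marketing | 2017
Eve Williams | Research | 2017
Grace Miller | Operations | 2021
Olivia Williams | IT | 2024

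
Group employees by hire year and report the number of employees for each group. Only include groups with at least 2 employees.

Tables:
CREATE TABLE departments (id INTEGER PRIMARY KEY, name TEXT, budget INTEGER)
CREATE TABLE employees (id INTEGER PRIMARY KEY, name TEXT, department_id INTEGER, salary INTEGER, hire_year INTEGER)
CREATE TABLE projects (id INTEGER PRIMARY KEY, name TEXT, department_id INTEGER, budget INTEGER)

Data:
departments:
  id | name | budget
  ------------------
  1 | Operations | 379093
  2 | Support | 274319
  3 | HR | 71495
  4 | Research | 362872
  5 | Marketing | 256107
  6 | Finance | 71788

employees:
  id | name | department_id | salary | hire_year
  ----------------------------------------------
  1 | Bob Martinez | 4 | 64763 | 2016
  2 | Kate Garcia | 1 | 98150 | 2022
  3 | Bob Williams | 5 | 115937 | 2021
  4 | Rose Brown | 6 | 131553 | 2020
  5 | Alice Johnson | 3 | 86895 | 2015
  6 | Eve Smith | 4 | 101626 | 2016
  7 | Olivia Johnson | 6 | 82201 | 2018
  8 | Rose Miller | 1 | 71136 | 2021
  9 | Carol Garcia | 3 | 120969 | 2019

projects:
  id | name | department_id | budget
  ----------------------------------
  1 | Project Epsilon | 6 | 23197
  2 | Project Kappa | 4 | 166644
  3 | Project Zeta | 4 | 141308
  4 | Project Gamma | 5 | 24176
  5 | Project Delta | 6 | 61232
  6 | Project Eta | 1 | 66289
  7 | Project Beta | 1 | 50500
SELECT hire_year, COUNT(*) AS n FROM employees GROUP BY hire_year HAVING COUNT(*) >= 2

Execution result:
hire_year | n
2016 | 2
2021 | 2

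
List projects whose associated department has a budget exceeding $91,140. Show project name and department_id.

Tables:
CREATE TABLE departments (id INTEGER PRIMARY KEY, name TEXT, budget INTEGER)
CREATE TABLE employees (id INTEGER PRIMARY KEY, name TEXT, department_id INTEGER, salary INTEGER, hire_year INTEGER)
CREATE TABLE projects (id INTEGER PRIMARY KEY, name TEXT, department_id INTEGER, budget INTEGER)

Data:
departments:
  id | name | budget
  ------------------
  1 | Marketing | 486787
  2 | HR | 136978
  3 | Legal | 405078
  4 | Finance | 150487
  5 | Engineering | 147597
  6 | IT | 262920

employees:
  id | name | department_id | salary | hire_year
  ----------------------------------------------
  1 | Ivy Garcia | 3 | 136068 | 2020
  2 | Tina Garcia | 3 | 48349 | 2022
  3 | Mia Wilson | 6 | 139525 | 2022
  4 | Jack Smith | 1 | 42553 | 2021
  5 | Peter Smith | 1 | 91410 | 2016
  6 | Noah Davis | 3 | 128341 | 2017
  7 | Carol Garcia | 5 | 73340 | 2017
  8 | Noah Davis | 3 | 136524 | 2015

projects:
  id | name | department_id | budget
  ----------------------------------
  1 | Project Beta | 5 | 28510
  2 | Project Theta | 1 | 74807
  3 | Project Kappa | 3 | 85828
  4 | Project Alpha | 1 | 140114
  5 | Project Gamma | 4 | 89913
SELECT name, department_id FROM projects WHERE department_id IN (SELECT id FROM departments WHERE budget > 91140)

Execution result:
name | department_id
Project Beta | 5
Project Theta | 1
Project Kappa | 3
Project Alpha | 1
Project Gamma | 4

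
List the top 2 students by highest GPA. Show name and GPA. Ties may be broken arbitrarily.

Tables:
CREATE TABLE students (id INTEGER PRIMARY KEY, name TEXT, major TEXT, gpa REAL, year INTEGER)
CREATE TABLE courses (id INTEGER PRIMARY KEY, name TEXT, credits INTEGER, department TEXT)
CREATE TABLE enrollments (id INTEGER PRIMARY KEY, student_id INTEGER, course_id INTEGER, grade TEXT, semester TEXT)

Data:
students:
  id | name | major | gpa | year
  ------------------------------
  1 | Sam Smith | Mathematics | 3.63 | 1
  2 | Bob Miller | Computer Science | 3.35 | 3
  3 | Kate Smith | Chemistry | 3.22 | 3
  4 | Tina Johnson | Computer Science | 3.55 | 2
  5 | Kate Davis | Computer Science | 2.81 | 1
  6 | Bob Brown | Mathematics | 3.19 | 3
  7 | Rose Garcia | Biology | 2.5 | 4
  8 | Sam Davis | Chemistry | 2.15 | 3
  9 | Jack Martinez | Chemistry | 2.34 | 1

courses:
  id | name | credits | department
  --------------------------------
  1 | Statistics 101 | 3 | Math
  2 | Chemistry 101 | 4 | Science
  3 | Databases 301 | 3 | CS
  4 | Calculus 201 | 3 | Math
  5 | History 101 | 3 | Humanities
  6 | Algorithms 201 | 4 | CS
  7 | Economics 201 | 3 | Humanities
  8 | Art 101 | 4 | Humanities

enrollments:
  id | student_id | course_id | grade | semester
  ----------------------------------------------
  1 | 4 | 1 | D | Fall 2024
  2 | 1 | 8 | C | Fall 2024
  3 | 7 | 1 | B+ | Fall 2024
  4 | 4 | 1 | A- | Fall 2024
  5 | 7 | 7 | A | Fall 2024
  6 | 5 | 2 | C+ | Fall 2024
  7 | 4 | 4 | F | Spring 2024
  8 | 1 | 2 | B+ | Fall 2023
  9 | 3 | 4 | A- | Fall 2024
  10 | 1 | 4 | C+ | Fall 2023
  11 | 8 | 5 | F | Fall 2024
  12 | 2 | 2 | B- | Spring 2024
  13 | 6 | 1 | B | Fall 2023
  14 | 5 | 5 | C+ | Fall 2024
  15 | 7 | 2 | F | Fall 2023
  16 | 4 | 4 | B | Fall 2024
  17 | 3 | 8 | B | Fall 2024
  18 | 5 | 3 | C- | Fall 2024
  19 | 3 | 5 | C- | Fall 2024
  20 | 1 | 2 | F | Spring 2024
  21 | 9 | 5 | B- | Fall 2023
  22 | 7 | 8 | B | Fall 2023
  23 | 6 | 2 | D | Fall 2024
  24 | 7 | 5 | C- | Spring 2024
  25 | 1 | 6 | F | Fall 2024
SELECT name, gpa FROM students ORDER BY gpa DESC LIMIT 2

Execution result:
name | gpa
Sam Smith | 3.63
Tina Johnson | 3.55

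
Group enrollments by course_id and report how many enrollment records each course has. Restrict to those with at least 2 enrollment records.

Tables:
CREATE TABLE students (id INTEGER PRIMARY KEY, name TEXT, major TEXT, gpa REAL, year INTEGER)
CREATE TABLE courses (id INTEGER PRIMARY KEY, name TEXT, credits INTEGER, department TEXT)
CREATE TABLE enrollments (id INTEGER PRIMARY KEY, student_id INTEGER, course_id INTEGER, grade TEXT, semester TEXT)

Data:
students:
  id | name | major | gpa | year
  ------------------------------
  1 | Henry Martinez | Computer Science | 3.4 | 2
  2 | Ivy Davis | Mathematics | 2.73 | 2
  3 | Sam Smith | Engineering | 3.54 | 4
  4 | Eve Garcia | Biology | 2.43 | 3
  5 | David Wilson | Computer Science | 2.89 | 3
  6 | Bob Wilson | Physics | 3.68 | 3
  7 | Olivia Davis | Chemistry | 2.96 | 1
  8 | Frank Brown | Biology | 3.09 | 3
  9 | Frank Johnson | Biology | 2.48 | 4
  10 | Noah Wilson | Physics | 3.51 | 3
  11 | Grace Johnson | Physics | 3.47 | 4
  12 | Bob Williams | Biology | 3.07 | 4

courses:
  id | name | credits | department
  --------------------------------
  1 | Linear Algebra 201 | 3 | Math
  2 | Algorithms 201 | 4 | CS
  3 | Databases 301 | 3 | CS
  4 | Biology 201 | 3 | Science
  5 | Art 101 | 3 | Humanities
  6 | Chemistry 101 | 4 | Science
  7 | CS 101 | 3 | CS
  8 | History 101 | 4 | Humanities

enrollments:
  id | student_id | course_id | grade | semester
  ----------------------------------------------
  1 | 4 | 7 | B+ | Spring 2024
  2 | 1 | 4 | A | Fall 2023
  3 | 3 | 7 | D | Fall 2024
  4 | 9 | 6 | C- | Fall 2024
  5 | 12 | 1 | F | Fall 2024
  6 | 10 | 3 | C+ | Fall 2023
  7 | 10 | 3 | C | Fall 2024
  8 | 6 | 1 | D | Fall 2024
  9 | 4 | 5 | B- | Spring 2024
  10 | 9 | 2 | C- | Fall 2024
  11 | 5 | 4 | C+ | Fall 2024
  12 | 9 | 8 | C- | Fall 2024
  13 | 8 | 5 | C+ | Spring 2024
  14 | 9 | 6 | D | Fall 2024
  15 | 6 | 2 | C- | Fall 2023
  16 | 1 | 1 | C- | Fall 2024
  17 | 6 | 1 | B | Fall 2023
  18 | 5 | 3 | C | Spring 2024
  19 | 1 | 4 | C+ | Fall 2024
SELECT course_id, COUNT(*) AS enrollment_count FROM enrollments GROUP BY course_id HAVING COUNT(*) >= 2

Execution result:
course_id | enrollment_count
1 | 4
2 | 2
3 | 3
4 | 3
5 | 2
6 | 2
7 | 2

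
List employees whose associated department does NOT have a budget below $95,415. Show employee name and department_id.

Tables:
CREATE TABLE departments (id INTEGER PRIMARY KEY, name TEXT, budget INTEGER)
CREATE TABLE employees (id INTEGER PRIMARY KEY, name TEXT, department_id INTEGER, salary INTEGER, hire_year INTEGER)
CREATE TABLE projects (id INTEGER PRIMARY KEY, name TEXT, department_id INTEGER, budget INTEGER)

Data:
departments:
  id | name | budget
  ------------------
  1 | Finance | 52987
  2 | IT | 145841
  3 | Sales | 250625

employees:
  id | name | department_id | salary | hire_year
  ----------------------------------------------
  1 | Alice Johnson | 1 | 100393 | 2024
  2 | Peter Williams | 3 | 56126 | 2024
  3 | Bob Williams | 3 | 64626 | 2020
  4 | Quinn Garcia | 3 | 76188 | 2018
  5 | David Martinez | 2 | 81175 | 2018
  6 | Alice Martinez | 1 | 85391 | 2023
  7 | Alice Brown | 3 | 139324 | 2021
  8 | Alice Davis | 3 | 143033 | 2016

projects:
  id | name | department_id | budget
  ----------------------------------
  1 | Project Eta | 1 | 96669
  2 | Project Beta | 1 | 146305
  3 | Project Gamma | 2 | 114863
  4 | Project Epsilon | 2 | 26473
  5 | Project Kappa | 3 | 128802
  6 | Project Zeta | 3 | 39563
SELECT name, department_id FROM employees WHERE department_id NOT IN (SELECT id FROM departments WHERE budget < 95415)

Execution result:
name | department_id
Peter Williams | 3
Bob Williams | 3
Quinn Garcia | 3
David Martinez | 2
Alice Brown | 3
Alice Davis | 3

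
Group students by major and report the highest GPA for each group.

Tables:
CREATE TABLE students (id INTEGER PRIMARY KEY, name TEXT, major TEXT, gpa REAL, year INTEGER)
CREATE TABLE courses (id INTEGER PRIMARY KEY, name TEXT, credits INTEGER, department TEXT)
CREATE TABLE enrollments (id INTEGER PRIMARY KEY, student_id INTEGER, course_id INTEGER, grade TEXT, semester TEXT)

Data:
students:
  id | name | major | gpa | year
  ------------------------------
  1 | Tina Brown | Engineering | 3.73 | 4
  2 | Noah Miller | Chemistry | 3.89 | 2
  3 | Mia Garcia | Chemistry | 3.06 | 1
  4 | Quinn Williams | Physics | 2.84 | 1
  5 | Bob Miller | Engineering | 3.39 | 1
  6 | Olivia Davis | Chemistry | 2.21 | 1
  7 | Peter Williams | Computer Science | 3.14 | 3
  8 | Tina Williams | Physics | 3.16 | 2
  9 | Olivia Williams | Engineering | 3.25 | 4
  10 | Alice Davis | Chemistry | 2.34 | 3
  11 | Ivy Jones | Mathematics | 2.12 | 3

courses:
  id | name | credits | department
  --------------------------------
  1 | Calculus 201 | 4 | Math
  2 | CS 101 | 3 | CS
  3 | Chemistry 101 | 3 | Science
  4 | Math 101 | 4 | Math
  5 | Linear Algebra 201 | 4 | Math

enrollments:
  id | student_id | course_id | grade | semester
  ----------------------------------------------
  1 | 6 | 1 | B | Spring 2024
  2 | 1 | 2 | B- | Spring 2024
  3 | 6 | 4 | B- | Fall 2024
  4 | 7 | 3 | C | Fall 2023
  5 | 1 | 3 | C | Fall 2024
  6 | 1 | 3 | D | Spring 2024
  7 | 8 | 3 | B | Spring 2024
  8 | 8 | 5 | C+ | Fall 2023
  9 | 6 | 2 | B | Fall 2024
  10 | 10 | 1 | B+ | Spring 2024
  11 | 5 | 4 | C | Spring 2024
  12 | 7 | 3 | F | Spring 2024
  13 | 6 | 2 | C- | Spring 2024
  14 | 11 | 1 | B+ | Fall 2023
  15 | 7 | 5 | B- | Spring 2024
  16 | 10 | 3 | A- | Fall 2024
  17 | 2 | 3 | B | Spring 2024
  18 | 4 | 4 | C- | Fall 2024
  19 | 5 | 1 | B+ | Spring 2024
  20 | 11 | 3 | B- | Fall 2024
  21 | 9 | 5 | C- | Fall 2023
SELECT major, MAX(gpa) AS max_gpa FROM students GROUP BY major

Execution result:
major | max_gpa
Chemistry | 3.89
Computer Science | 3.14
Engineering | 3.73
Mathematics | 2.12
Physics | 3.16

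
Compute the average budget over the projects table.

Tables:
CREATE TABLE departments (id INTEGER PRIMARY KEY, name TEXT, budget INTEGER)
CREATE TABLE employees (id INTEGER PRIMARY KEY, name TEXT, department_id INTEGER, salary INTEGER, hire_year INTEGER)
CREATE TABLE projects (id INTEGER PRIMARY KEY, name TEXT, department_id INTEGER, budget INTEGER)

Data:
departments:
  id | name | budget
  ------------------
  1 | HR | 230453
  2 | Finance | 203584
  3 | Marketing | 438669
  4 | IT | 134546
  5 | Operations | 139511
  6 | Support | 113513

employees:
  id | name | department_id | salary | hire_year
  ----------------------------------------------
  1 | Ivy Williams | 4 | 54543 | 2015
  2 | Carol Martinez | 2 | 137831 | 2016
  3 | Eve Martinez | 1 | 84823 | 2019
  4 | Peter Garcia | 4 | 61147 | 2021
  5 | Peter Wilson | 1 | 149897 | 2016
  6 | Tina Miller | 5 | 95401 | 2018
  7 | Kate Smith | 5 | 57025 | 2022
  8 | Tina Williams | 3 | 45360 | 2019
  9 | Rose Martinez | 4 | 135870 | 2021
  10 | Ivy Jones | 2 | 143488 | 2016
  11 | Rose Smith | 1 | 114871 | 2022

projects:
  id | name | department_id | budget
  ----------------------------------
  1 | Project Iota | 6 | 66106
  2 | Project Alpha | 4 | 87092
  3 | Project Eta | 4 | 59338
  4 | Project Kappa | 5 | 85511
SELECT AVG(budget) FROM projects

Execution result:
74511.75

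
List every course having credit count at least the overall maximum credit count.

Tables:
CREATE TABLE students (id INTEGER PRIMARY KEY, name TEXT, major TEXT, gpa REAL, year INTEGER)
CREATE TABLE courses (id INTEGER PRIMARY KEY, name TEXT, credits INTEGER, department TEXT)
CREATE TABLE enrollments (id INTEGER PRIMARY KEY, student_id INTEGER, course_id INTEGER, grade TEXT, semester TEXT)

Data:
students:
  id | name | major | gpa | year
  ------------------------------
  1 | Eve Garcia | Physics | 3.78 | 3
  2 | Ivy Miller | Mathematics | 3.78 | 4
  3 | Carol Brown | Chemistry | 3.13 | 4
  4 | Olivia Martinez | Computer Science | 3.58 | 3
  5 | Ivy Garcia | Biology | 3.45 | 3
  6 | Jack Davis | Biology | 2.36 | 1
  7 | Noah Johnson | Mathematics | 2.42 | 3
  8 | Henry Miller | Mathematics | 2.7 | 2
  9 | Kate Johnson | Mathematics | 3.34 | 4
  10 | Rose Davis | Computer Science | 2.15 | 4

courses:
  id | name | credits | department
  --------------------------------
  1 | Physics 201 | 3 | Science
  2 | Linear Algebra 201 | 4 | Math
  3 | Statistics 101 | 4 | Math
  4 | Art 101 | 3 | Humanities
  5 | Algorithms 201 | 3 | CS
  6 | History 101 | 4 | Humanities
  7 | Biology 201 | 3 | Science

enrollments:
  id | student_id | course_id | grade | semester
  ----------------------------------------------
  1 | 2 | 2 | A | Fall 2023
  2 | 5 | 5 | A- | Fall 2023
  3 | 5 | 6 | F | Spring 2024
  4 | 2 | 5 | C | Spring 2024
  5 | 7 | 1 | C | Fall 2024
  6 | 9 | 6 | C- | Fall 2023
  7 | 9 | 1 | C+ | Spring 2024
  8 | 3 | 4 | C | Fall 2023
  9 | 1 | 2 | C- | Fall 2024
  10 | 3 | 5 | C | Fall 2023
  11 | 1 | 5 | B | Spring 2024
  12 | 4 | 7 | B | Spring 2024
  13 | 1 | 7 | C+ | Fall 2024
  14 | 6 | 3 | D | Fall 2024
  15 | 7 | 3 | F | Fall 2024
SELECT name, credits FROM courses WHERE credits >= (SELECT MAX(credits) FROM courses)

Execution result:
name | credits
Linear Algebra 201 | 4
Statistics 101 | 4
History 101 | 4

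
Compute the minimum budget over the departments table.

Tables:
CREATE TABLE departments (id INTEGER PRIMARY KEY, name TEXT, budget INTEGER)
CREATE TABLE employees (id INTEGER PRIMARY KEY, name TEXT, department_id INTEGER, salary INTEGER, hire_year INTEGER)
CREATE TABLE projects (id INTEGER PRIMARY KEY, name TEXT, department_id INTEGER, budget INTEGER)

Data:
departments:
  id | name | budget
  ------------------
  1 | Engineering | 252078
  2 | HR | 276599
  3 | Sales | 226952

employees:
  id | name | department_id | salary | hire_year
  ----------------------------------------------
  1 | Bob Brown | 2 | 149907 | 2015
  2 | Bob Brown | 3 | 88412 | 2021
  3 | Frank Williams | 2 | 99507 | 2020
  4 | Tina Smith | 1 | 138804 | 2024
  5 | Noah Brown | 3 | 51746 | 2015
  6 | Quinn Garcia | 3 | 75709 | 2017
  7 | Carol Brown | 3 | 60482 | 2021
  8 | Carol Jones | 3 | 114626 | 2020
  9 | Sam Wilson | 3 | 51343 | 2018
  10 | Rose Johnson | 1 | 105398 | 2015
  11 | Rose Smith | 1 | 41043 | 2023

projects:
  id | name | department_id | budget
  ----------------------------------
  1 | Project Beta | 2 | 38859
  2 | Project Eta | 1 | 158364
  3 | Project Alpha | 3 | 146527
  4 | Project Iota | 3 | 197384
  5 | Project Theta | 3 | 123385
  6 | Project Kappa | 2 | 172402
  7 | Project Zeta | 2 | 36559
SELECT MIN(budget) FROM departments

Execution result:
226952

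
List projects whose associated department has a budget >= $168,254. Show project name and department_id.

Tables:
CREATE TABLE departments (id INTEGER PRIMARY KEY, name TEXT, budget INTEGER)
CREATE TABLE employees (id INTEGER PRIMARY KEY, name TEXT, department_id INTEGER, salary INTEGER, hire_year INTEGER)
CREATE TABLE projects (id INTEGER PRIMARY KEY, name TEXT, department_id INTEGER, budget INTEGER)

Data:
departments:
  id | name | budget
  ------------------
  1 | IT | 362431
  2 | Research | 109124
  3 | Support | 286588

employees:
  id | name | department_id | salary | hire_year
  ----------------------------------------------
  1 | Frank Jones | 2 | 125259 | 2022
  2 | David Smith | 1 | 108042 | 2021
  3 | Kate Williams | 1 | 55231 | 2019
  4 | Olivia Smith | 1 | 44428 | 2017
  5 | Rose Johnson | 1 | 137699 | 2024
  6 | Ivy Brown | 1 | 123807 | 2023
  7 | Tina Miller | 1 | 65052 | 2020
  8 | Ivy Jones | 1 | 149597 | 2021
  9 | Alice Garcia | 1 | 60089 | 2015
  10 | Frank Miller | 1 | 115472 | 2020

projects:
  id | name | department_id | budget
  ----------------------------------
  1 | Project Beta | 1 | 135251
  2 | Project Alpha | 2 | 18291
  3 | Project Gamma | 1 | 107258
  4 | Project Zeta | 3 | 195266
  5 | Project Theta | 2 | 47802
SELECT name, department_id FROM projects WHERE department_id IN (SELECT id FROM departments WHERE budget >= 168254)

Execution result:
name | department_id
Project Beta | 1
Project Gamma | 1
Project Zeta | 3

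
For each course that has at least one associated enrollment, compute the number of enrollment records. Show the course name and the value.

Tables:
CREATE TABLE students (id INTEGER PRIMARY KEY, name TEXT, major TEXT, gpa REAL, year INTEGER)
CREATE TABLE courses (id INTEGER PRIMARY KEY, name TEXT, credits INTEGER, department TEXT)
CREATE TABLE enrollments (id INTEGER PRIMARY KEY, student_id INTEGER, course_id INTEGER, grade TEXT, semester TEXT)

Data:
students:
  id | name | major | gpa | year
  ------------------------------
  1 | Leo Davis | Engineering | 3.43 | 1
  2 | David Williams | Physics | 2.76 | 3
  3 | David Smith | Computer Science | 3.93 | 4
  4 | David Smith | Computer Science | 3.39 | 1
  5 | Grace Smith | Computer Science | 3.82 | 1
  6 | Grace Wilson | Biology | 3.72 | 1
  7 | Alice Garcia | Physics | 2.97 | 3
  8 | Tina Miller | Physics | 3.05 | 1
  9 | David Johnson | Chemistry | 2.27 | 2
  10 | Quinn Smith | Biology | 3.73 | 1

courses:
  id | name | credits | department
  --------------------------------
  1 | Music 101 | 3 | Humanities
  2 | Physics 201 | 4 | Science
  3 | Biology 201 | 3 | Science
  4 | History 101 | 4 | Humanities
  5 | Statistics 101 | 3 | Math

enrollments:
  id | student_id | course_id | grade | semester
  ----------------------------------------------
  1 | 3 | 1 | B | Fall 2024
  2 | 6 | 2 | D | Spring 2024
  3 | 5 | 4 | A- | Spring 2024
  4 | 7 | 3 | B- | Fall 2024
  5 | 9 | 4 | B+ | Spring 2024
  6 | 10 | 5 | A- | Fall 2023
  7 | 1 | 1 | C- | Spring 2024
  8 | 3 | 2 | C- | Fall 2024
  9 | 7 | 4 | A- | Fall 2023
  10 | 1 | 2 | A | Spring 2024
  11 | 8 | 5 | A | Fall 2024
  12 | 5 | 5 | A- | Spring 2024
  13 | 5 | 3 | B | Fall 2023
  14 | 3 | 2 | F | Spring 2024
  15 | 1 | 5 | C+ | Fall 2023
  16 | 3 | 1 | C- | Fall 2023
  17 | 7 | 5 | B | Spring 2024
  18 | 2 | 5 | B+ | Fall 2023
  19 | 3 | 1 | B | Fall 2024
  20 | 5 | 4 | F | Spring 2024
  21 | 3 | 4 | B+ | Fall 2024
SELECT p.name, COUNT(*) AS n FROM enrollments c JOIN courses p ON c.course_id = p.id GROUP BY p.id, p.name

Execution result:
name | n
Music 101 | 4
Physics 201 | 4
Biology 201 | 2
History 101 | 5
Statistics 101 | 6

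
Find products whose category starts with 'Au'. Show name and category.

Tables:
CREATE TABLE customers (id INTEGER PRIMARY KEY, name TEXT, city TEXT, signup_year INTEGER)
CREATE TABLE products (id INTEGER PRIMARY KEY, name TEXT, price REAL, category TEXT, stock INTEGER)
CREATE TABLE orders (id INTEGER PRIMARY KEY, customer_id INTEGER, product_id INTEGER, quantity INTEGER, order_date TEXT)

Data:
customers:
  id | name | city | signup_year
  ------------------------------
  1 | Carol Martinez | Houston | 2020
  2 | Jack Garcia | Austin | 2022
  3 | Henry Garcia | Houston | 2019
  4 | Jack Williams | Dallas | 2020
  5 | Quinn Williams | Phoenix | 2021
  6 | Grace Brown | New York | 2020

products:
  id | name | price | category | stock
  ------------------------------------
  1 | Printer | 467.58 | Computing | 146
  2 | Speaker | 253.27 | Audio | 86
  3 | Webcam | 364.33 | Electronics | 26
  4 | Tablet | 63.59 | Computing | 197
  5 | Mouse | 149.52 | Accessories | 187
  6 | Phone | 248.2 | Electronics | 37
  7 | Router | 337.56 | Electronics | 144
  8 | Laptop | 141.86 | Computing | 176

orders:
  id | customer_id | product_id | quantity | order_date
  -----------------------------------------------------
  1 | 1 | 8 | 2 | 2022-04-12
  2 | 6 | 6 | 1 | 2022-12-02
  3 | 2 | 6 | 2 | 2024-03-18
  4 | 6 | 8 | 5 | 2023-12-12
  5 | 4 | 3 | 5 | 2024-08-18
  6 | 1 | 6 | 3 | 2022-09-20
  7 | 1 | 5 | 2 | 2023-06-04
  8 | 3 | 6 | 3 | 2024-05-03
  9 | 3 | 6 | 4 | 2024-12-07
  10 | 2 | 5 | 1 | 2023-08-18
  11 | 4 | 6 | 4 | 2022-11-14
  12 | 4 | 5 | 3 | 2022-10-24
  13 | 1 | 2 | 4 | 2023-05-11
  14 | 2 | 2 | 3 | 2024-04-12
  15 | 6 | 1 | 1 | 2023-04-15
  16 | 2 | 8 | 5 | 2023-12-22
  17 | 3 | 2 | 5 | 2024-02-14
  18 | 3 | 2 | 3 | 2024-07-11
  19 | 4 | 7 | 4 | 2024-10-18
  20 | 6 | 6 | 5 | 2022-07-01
SELECT name, category FROM products WHERE category LIKE 'Au%'

Execution result:
name | category
Speaker | Audio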